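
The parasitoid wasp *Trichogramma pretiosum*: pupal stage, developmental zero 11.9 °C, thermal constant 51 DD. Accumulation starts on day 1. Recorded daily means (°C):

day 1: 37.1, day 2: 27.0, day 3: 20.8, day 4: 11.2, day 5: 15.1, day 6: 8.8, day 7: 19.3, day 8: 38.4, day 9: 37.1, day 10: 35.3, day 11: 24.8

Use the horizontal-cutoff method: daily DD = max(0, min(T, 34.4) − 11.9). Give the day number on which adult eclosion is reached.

day 7

Daily DD above 11.9 °C (capped at 22.5): 22.5, 15.1, 8.9, 0.0, 3.2, 0.0, 7.4, 22.5, 22.5, 22.5, 12.9.
Cumulative: 22.5, 37.6, 46.5, 46.5, 49.7, 49.7, 57.1, 79.6, 102.1, 124.6, 137.5.
The total first reaches 51 DD on day 7.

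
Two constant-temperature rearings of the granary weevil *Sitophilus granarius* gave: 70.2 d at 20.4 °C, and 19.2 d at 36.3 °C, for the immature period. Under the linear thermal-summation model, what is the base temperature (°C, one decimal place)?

Linear rate model ⇒ the product D·(T − T_b) is constant across temperatures.
70.2·(20.4 − T_b) = 19.2·(36.3 − T_b)
T_b = (70.2·20.4 − 19.2·36.3) / (70.2 − 19.2) = 735.12 / 51.0 = 14.414 °C ≈ 14.4 °C.

14.4 °C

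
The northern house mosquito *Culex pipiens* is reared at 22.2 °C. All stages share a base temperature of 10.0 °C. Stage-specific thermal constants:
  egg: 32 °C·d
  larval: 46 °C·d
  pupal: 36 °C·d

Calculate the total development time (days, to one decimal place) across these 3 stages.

9.3 days

Daily accumulation at 22.2 °C = 22.2 − 10.0 = 12.2 DD/day.
Total K = 32 + 46 + 36 = 114 DD.
Total duration = 114 / 12.2 = 9.344 ≈ 9.3 days.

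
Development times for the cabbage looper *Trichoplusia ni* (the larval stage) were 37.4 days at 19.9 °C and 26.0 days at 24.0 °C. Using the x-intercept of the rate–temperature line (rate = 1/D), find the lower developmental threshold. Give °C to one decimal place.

Equal thermal constants: D₁(T₁ − T_b) = D₂(T₂ − T_b).
37.4·(19.9 − T_b) = 26.0·(24.0 − T_b)
T_b = (37.4·19.9 − 26.0·24.0) / (37.4 − 26.0) = 120.26 / 11.4 = 10.549 °C ≈ 10.5 °C.

10.5 °C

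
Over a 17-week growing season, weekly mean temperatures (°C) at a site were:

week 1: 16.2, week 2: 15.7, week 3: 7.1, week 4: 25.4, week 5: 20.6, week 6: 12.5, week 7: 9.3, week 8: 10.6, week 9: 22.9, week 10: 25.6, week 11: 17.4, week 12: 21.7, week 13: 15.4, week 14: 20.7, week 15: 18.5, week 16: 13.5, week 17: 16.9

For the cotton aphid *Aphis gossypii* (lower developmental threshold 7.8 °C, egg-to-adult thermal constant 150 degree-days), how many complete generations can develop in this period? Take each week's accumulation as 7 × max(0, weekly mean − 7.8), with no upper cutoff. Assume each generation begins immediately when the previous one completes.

7 generations

Weekly DD (7 × max(0, T̄ − 7.8)): 58.8, 55.3, 0.0, 123.2, 89.6, 32.9, 10.5, 19.6, 105.7, 124.6, 67.2, 97.3, 53.2, 90.3, 74.9, 39.9, 63.7.
Season total = 1106.7 DD.
Complete generations = ⌊1106.7 / 150⌋ = 7.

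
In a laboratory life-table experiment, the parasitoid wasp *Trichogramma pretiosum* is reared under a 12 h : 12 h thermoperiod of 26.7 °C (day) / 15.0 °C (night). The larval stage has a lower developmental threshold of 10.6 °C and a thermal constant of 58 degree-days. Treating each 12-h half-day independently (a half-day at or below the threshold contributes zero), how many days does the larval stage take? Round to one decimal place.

Day half: max(0, 26.7 − 10.6) × 0.5 = 16.1 × 0.5 = 8.05 DD.
Night half: max(0, 15.0 − 10.6) × 0.5 = 4.4 × 0.5 = 2.20 DD.
Per 24 h: 10.25 DD/day.
Duration = 58 / 10.25 = 5.659 ≈ 5.7 days.

5.7 days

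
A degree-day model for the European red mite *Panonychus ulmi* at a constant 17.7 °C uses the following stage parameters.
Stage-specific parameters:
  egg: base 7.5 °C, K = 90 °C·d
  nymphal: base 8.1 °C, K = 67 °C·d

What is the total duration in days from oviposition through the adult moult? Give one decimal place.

15.8 days

egg: 90 / (17.7 − 7.5) = 90 / 10.2 = 8.824 d.
nymphal: 67 / (17.7 − 8.1) = 67 / 9.6 = 6.979 d.
Sum = 15.803 ≈ 15.8 days.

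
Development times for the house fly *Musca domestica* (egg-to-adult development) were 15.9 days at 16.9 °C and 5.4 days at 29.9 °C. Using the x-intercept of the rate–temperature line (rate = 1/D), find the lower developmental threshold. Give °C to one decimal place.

10.2 °C

Equal thermal constants: D₁(T₁ − T_b) = D₂(T₂ − T_b).
15.9·(16.9 − T_b) = 5.4·(29.9 − T_b)
T_b = (15.9·16.9 − 5.4·29.9) / (15.9 − 5.4) = 107.25 / 10.5 = 10.214 °C ≈ 10.2 °C.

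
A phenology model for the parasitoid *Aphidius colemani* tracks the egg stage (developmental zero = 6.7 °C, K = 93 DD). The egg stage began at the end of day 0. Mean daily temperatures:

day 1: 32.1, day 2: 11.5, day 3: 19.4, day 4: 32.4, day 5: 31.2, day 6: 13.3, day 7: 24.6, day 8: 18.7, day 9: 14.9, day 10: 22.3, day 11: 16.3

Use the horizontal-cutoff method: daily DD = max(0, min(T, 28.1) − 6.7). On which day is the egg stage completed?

day 7

Daily DD above 6.7 °C (capped at 21.4): 21.4, 4.8, 12.7, 21.4, 21.4, 6.6, 17.9, 12.0, 8.2, 15.6, 9.6.
Cumulative: 21.4, 26.2, 38.9, 60.3, 81.7, 88.3, 106.2, 118.2, 126.4, 142.0, 151.6.
The total first reaches 93 DD on day 7.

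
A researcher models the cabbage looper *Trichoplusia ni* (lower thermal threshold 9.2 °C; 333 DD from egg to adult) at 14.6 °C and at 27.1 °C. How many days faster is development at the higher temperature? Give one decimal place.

43.1 days

At 14.6 °C: 333 / (14.6 − 9.2) = 333 / 5.4 = 61.667 d.
At 27.1 °C: 333 / (27.1 − 9.2) = 333 / 17.9 = 18.603 d.
Difference = |61.667 − 18.603| = 43.063 ≈ 43.1 days.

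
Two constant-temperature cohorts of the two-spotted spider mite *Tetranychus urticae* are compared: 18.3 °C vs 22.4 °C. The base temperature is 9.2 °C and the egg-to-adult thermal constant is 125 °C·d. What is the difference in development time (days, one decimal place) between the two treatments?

4.3 days

At 18.3 °C: 125 / (18.3 − 9.2) = 125 / 9.1 = 13.736 d.
At 22.4 °C: 125 / (22.4 − 9.2) = 125 / 13.2 = 9.470 d.
Difference = |13.736 − 9.470| = 4.267 ≈ 4.3 days.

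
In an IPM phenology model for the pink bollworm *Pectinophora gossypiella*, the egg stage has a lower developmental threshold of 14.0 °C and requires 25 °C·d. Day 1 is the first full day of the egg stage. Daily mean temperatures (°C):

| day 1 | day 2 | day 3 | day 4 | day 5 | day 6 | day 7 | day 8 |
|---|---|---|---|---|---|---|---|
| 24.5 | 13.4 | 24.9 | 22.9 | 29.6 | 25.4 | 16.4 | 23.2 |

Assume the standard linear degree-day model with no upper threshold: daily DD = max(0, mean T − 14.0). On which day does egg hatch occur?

day 4

Daily DD above 14.0 °C: 10.5, 0.0, 10.9, 8.9, 15.6, 11.4, 2.4, 9.2.
Cumulative: 10.5, 10.5, 21.4, 30.3, 45.9, 57.3, 59.7, 68.9.
The total first reaches 25 DD on day 4.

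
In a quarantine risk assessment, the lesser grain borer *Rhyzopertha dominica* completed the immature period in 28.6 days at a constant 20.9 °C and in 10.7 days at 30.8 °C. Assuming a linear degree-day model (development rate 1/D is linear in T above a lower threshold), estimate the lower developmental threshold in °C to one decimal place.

Linear rate model ⇒ the product D·(T − T_b) is constant across temperatures.
28.6·(20.9 − T_b) = 10.7·(30.8 − T_b)
T_b = (28.6·20.9 − 10.7·30.8) / (28.6 − 10.7) = 268.18 / 17.9 = 14.982 °C ≈ 15.0 °C.

15.0 °C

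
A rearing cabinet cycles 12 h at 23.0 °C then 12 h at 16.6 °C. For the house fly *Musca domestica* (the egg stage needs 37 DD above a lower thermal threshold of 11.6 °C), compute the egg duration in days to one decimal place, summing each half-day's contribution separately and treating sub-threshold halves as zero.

Day half: max(0, 23.0 − 11.6) × 0.5 = 11.4 × 0.5 = 5.70 DD.
Night half: max(0, 16.6 − 11.6) × 0.5 = 5.0 × 0.5 = 2.50 DD.
Per 24 h: 8.20 DD/day.
Duration = 37 / 8.20 = 4.512 ≈ 4.5 days.

4.5 days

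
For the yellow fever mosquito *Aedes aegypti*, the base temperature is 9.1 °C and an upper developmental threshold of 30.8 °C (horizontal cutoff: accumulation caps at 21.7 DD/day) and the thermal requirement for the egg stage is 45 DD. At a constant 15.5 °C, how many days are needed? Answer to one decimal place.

Daily accumulation = 15.5 − 9.1 = 6.4 DD/day.
Duration = 45 / 6.4 = 7.031 ≈ 7.0 days.

7.0 days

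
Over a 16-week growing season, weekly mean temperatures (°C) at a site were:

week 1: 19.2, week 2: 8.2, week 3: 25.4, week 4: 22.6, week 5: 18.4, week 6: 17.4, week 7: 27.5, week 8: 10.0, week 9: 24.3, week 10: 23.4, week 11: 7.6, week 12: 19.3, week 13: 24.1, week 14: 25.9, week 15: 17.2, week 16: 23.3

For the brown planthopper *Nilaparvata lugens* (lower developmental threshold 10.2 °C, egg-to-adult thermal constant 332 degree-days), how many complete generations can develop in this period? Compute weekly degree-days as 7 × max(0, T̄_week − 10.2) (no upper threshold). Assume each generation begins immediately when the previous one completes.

3 generations

Weekly DD (7 × max(0, T̄ − 10.2)): 63.0, 0.0, 106.4, 86.8, 57.4, 50.4, 121.1, 0.0, 98.7, 92.4, 0.0, 63.7, 97.3, 109.9, 49.0, 91.7.
Season total = 1087.8 DD.
Complete generations = ⌊1087.8 / 332⌋ = 3.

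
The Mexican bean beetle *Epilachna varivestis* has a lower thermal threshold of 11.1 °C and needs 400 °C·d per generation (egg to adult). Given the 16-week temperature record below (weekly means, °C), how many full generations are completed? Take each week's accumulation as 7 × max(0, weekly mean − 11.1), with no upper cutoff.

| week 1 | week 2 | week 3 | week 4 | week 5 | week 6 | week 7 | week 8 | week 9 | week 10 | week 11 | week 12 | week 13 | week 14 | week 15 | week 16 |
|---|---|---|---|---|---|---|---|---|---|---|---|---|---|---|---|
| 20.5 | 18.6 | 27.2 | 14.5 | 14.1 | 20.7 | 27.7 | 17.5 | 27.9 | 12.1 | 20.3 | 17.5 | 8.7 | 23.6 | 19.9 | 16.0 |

2 generations

Weekly DD (7 × max(0, T̄ − 11.1)): 65.8, 52.5, 112.7, 23.8, 21.0, 67.2, 116.2, 44.8, 117.6, 7.0, 64.4, 44.8, 0.0, 87.5, 61.6, 34.3.
Season total = 921.2 DD.
Complete generations = ⌊921.2 / 400⌋ = 2.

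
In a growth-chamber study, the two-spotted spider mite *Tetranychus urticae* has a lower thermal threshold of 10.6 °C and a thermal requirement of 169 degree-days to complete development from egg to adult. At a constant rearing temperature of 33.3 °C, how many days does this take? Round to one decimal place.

Daily accumulation = 33.3 − 10.6 = 22.7 DD/day.
Duration = 169 / 22.7 = 7.445 ≈ 7.4 days.

7.4 days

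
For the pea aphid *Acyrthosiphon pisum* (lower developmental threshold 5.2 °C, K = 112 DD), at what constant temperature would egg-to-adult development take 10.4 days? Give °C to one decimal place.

16.0 °C

Required daily accumulation = 112 / 10.4 = 10.769 DD/day.
T = T_base + 10.769 = 5.2 + 10.769 = 15.969 ≈ 16.0 °C.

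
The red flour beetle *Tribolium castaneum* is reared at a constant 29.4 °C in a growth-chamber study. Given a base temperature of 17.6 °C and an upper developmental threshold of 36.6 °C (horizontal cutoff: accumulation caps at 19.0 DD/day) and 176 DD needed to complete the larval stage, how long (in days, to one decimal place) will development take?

14.9 days

Daily accumulation = 29.4 − 17.6 = 11.8 DD/day.
Duration = 176 / 11.8 = 14.915 ≈ 14.9 days.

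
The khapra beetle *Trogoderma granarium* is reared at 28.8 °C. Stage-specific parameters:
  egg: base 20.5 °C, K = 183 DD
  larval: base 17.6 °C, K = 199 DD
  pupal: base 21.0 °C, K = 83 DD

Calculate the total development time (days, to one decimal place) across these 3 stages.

egg: 183 / (28.8 − 20.5) = 183 / 8.3 = 22.048 d.
larval: 199 / (28.8 − 17.6) = 199 / 11.2 = 17.768 d.
pupal: 83 / (28.8 − 21.0) = 83 / 7.8 = 10.641 d.
Sum = 50.457 ≈ 50.5 days.

50.5 days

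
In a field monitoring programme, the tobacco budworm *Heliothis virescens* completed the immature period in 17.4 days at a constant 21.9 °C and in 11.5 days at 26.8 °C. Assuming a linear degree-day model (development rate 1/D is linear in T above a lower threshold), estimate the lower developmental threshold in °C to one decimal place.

Equal thermal constants: D₁(T₁ − T_b) = D₂(T₂ − T_b).
17.4·(21.9 − T_b) = 11.5·(26.8 − T_b)
T_b = (17.4·21.9 − 11.5·26.8) / (17.4 − 11.5) = 72.86 / 5.9 = 12.349 °C ≈ 12.3 °C.

12.3 °C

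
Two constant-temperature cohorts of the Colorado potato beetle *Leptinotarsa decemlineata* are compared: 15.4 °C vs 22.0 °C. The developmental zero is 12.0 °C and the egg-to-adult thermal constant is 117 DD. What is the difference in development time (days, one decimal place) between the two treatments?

At 15.4 °C: 117 / (15.4 − 12.0) = 117 / 3.4 = 34.412 d.
At 22.0 °C: 117 / (22.0 − 12.0) = 117 / 10.0 = 11.700 d.
Difference = |34.412 − 11.700| = 22.712 ≈ 22.7 days.

22.7 days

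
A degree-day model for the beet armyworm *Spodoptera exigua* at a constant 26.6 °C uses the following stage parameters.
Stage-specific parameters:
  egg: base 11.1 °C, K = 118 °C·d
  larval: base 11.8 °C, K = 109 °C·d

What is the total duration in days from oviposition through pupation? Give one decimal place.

15.0 days

egg: 118 / (26.6 − 11.1) = 118 / 15.5 = 7.613 d.
larval: 109 / (26.6 − 11.8) = 109 / 14.8 = 7.365 d.
Sum = 14.978 ≈ 15.0 days.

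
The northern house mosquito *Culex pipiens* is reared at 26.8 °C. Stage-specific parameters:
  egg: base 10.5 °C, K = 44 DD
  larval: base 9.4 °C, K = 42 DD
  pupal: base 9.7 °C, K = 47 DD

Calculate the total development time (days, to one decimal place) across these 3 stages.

egg: 44 / (26.8 − 10.5) = 44 / 16.3 = 2.699 d.
larval: 42 / (26.8 − 9.4) = 42 / 17.4 = 2.414 d.
pupal: 47 / (26.8 − 9.7) = 47 / 17.1 = 2.749 d.
Sum = 7.862 ≈ 7.9 days.

7.9 days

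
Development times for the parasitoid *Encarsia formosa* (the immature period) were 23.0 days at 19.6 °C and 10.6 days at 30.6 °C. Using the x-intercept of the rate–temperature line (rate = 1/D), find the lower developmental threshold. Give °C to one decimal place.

10.2 °C

Equal thermal constants: D₁(T₁ − T_b) = D₂(T₂ − T_b).
23.0·(19.6 − T_b) = 10.6·(30.6 − T_b)
T_b = (23.0·19.6 − 10.6·30.6) / (23.0 − 10.6) = 126.44 / 12.4 = 10.197 °C ≈ 10.2 °C.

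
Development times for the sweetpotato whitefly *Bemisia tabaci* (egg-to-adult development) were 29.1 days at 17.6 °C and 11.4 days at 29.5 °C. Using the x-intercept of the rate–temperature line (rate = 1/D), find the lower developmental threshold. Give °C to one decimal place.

Linear rate model ⇒ the product D·(T − T_b) is constant across temperatures.
29.1·(17.6 − T_b) = 11.4·(29.5 − T_b)
T_b = (29.1·17.6 − 11.4·29.5) / (29.1 − 11.4) = 175.86 / 17.7 = 9.936 °C ≈ 9.9 °C.

9.9 °C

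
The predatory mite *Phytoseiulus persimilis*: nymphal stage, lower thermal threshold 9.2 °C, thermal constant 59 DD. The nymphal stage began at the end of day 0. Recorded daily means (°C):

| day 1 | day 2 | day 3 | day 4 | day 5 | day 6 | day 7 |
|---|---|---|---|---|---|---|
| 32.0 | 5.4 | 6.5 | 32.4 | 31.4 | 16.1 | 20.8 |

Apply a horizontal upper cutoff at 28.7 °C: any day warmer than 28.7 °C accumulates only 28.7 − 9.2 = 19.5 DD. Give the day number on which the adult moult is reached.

Daily DD above 9.2 °C (capped at 19.5): 19.5, 0.0, 0.0, 19.5, 19.5, 6.9, 11.6.
Cumulative: 19.5, 19.5, 19.5, 39.0, 58.5, 65.4, 77.0.
The total first reaches 59 DD on day 6.

day 6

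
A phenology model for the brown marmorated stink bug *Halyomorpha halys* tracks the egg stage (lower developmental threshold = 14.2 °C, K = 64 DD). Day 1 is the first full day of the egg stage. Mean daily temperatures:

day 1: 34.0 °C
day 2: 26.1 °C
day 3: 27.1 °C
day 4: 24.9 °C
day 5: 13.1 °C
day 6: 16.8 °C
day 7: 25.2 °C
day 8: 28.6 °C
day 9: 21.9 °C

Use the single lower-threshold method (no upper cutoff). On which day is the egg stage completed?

day 7

Daily DD above 14.2 °C: 19.8, 11.9, 12.9, 10.7, 0.0, 2.6, 11.0, 14.4, 7.7.
Cumulative: 19.8, 31.7, 44.6, 55.3, 55.3, 57.9, 68.9, 83.3, 91.0.
The total first reaches 64 DD on day 7.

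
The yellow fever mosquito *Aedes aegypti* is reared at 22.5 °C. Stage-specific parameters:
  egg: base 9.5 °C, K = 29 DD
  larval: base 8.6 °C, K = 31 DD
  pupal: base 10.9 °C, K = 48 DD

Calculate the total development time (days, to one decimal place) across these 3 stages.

egg: 29 / (22.5 − 9.5) = 29 / 13.0 = 2.231 d.
larval: 31 / (22.5 − 8.6) = 31 / 13.9 = 2.230 d.
pupal: 48 / (22.5 − 10.9) = 48 / 11.6 = 4.138 d.
Sum = 8.599 ≈ 8.6 days.

8.6 days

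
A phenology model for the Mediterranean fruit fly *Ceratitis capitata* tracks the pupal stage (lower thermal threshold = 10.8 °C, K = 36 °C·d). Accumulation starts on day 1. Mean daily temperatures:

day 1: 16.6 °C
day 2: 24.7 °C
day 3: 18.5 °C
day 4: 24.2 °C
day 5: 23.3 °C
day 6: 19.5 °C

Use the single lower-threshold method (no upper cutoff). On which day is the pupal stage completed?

Daily DD above 10.8 °C: 5.8, 13.9, 7.7, 13.4, 12.5, 8.7.
Cumulative: 5.8, 19.7, 27.4, 40.8, 53.3, 62.0.
The total first reaches 36 DD on day 4.

day 4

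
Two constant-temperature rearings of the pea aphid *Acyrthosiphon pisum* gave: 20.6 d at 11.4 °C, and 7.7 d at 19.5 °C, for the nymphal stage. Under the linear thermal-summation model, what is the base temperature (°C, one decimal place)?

6.6 °C

Equal thermal constants: D₁(T₁ − T_b) = D₂(T₂ − T_b).
20.6·(11.4 − T_b) = 7.7·(19.5 − T_b)
T_b = (20.6·11.4 − 7.7·19.5) / (20.6 − 7.7) = 84.69 / 12.9 = 6.565 °C ≈ 6.6 °C.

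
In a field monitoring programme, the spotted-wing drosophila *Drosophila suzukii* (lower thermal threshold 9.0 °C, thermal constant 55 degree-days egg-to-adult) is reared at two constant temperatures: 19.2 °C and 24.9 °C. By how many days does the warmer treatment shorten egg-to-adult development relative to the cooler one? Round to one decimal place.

1.9 days

At 19.2 °C: 55 / (19.2 − 9.0) = 55 / 10.2 = 5.392 d.
At 24.9 °C: 55 / (24.9 − 9.0) = 55 / 15.9 = 3.459 d.
Difference = |5.392 − 3.459| = 1.933 ≈ 1.9 days.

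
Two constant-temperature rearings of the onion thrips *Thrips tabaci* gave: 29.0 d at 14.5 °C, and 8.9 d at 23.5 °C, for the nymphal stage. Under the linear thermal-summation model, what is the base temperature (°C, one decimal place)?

10.5 °C

Equal thermal constants: D₁(T₁ − T_b) = D₂(T₂ − T_b).
29.0·(14.5 − T_b) = 8.9·(23.5 − T_b)
T_b = (29.0·14.5 − 8.9·23.5) / (29.0 − 8.9) = 211.35 / 20.1 = 10.515 °C ≈ 10.5 °C.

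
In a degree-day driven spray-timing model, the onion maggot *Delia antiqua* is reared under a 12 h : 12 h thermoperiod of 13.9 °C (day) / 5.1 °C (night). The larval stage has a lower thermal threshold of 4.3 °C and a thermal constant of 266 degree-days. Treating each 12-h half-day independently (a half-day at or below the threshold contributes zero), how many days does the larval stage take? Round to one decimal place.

51.2 days

Day half: max(0, 13.9 − 4.3) × 0.5 = 9.6 × 0.5 = 4.80 DD.
Night half: max(0, 5.1 − 4.3) × 0.5 = 0.8 × 0.5 = 0.40 DD.
Per 24 h: 5.20 DD/day.
Duration = 266 / 5.20 = 51.154 ≈ 51.2 days.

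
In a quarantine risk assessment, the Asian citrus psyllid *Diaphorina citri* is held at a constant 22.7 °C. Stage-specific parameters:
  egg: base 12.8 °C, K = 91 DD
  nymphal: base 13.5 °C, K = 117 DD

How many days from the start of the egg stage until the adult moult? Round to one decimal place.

egg: 91 / (22.7 − 12.8) = 91 / 9.9 = 9.192 d.
nymphal: 117 / (22.7 − 13.5) = 117 / 9.2 = 12.717 d.
Sum = 21.909 ≈ 21.9 days.

21.9 days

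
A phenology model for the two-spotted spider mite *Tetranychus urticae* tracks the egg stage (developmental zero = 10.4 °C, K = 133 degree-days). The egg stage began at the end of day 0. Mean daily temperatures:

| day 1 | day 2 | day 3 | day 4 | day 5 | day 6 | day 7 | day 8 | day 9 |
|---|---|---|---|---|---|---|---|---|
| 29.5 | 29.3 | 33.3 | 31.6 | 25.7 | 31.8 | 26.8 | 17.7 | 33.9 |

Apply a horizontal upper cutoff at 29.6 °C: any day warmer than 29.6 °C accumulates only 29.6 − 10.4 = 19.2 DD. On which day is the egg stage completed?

day 8

Daily DD above 10.4 °C (capped at 19.2): 19.1, 18.9, 19.2, 19.2, 15.3, 19.2, 16.4, 7.3, 19.2.
Cumulative: 19.1, 38.0, 57.2, 76.4, 91.7, 110.9, 127.3, 134.6, 153.8.
The total first reaches 133 DD on day 8.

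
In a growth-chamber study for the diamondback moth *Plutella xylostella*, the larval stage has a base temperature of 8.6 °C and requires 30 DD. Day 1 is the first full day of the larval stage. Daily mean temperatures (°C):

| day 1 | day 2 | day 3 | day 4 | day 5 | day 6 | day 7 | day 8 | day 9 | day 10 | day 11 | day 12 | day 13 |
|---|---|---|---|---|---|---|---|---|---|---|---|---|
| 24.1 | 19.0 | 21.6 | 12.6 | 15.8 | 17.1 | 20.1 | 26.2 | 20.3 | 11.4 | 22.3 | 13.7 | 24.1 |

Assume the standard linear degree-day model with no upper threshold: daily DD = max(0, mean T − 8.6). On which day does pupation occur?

day 3

Daily DD above 8.6 °C: 15.5, 10.4, 13.0, 4.0, 7.2, 8.5, 11.5, 17.6, 11.7, 2.8, 13.7, 5.1, 15.5.
Cumulative: 15.5, 25.9, 38.9, 42.9, 50.1, 58.6, 70.1, 87.7, 99.4, 102.2, 115.9, 121.0, 136.5.
The total first reaches 30 DD on day 3.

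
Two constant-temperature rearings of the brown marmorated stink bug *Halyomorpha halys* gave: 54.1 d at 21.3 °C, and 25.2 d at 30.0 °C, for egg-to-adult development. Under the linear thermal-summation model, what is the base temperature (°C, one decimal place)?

13.7 °C

Under the model K = D·(T − T_b), so D₁·(T₁ − T_b) = D₂·(T₂ − T_b).
54.1·(21.3 − T_b) = 25.2·(30.0 − T_b)
T_b = (54.1·21.3 − 25.2·30.0) / (54.1 − 25.2) = 396.33 / 28.9 = 13.714 °C ≈ 13.7 °C.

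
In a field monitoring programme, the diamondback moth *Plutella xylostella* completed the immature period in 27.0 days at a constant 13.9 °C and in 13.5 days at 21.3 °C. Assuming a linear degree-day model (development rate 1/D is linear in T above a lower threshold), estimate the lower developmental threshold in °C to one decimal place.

Equal thermal constants: D₁(T₁ − T_b) = D₂(T₂ − T_b).
27.0·(13.9 − T_b) = 13.5·(21.3 − T_b)
T_b = (27.0·13.9 − 13.5·21.3) / (27.0 − 13.5) = 87.75 / 13.5 = 6.500 °C ≈ 6.5 °C.

6.5 °C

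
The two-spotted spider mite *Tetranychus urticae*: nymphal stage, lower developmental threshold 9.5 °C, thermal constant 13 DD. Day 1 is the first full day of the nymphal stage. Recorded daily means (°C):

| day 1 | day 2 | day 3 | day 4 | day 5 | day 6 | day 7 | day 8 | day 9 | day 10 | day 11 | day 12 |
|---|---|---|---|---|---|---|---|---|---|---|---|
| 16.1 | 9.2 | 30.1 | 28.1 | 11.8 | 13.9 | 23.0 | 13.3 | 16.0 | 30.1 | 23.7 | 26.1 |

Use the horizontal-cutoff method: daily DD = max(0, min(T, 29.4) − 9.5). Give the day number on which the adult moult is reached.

Daily DD above 9.5 °C (capped at 19.9): 6.6, 0.0, 19.9, 18.6, 2.3, 4.4, 13.5, 3.8, 6.5, 19.9, 14.2, 16.6.
Cumulative: 6.6, 6.6, 26.5, 45.1, 47.4, 51.8, 65.3, 69.1, 75.6, 95.5, 109.7, 126.3.
The total first reaches 13 DD on day 3.

day 3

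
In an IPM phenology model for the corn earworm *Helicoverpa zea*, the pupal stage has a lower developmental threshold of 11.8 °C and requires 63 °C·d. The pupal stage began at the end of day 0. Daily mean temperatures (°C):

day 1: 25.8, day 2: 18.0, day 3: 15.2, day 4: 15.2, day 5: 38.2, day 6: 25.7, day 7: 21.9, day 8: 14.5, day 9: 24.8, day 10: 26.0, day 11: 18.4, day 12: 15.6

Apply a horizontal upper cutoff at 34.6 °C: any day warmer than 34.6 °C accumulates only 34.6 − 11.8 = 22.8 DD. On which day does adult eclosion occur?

day 6

Daily DD above 11.8 °C (capped at 22.8): 14.0, 6.2, 3.4, 3.4, 22.8, 13.9, 10.1, 2.7, 13.0, 14.2, 6.6, 3.8.
Cumulative: 14.0, 20.2, 23.6, 27.0, 49.8, 63.7, 73.8, 76.5, 89.5, 103.7, 110.3, 114.1.
The total first reaches 63 DD on day 6.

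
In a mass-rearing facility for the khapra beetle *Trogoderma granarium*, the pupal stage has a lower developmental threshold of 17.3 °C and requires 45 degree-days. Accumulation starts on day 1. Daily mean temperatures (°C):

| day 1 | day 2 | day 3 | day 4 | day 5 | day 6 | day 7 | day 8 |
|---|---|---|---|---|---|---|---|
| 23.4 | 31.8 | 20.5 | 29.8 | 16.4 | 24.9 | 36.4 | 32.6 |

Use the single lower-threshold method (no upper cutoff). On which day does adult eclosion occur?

Daily DD above 17.3 °C: 6.1, 14.5, 3.2, 12.5, 0.0, 7.6, 19.1, 15.3.
Cumulative: 6.1, 20.6, 23.8, 36.3, 36.3, 43.9, 63.0, 78.3.
The total first reaches 45 DD on day 7.

day 7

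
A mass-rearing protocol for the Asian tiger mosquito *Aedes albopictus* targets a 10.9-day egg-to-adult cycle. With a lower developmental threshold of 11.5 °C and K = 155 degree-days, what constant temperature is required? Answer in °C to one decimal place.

25.7 °C

Required daily accumulation = 155 / 10.9 = 14.220 DD/day.
T = T_base + 14.220 = 11.5 + 14.220 = 25.720 ≈ 25.7 °C.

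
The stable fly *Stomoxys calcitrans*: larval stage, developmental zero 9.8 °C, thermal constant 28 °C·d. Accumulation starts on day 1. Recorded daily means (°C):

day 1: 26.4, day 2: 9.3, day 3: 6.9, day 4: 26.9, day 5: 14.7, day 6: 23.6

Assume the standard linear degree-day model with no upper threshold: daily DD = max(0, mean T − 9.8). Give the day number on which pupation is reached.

Daily DD above 9.8 °C: 16.6, 0.0, 0.0, 17.1, 4.9, 13.8.
Cumulative: 16.6, 16.6, 16.6, 33.7, 38.6, 52.4.
The total first reaches 28 DD on day 4.

day 4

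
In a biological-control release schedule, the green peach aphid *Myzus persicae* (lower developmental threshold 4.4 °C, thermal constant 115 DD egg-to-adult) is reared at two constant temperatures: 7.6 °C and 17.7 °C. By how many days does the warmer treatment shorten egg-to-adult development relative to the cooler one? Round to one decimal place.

At 7.6 °C: 115 / (7.6 − 4.4) = 115 / 3.2 = 35.938 d.
At 17.7 °C: 115 / (17.7 − 4.4) = 115 / 13.3 = 8.647 d.
Difference = |35.938 − 8.647| = 27.291 ≈ 27.3 days.

27.3 days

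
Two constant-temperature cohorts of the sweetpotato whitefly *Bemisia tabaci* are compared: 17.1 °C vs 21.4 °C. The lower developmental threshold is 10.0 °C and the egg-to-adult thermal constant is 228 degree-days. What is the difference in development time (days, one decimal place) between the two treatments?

12.1 days

At 17.1 °C: 228 / (17.1 − 10.0) = 228 / 7.1 = 32.113 d.
At 21.4 °C: 228 / (21.4 − 10.0) = 228 / 11.4 = 20.000 d.
Difference = |32.113 − 20.000| = 12.113 ≈ 12.1 days.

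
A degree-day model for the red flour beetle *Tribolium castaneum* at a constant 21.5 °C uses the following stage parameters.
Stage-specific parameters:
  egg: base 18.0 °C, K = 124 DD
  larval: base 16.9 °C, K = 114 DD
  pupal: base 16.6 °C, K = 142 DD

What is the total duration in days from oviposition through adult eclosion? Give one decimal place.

89.2 days

egg: 124 / (21.5 − 18.0) = 124 / 3.5 = 35.429 d.
larval: 114 / (21.5 − 16.9) = 114 / 4.6 = 24.783 d.
pupal: 142 / (21.5 − 16.6) = 142 / 4.9 = 28.980 d.
Sum = 89.191 ≈ 89.2 days.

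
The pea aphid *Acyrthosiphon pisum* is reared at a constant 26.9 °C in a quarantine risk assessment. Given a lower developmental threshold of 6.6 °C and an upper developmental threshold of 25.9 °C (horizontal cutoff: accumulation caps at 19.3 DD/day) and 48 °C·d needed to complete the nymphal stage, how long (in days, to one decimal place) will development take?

2.5 days

Temperature 26.9 °C exceeds the upper threshold, so daily accumulation caps at 25.9 − 6.6 = 19.3 DD/day.
Duration = 48 / 19.3 = 2.487 ≈ 2.5 days.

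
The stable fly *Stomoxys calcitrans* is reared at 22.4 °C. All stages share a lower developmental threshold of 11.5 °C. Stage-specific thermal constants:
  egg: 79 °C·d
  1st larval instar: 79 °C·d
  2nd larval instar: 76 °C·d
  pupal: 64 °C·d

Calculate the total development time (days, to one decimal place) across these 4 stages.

27.3 days

Daily accumulation at 22.4 °C = 22.4 − 11.5 = 10.9 DD/day.
Total K = 79 + 79 + 76 + 64 = 298 DD.
Total duration = 298 / 10.9 = 27.339 ≈ 27.3 days.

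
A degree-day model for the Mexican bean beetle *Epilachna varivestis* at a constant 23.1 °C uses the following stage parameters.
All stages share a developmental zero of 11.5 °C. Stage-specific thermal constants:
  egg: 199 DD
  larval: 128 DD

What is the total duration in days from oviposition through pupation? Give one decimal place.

28.2 days

Daily accumulation at 23.1 °C = 23.1 − 11.5 = 11.6 DD/day.
Total K = 199 + 128 = 327 DD.
Total duration = 327 / 11.6 = 28.190 ≈ 28.2 days.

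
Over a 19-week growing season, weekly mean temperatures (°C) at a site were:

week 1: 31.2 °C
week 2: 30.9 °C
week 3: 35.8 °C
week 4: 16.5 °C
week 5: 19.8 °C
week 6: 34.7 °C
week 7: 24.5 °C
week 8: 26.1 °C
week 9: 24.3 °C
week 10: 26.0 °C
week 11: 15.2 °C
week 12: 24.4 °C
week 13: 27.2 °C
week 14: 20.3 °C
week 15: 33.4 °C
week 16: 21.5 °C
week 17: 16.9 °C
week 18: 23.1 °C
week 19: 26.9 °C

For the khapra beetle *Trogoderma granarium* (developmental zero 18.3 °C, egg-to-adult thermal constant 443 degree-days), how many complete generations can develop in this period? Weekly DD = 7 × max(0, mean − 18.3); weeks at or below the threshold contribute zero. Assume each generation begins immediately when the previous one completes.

2 generations

Weekly DD (7 × max(0, T̄ − 18.3)): 90.3, 88.2, 122.5, 0.0, 10.5, 114.8, 43.4, 54.6, 42.0, 53.9, 0.0, 42.7, 62.3, 14.0, 105.7, 22.4, 0.0, 33.6, 60.2.
Season total = 961.1 DD.
Complete generations = ⌊961.1 / 443⌋ = 2.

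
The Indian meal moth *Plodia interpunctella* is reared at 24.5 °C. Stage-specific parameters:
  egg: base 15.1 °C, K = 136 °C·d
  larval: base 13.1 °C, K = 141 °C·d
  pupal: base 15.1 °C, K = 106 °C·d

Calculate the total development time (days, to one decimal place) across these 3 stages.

38.1 days

egg: 136 / (24.5 − 15.1) = 136 / 9.4 = 14.468 d.
larval: 141 / (24.5 − 13.1) = 141 / 11.4 = 12.368 d.
pupal: 106 / (24.5 − 15.1) = 106 / 9.4 = 11.277 d.
Sum = 38.113 ≈ 38.1 days.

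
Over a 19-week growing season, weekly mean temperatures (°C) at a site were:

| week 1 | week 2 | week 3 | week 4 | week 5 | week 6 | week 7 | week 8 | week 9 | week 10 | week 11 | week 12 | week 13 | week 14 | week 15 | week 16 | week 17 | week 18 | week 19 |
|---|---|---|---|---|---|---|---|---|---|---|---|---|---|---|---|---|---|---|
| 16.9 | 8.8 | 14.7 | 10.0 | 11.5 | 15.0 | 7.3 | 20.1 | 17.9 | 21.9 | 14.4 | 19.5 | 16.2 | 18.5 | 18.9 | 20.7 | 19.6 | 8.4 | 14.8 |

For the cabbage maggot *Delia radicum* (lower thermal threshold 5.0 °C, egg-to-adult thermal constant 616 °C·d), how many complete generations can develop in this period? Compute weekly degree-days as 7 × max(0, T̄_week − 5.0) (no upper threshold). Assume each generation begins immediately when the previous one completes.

2 generations

Weekly DD (7 × max(0, T̄ − 5.0)): 83.3, 26.6, 67.9, 35.0, 45.5, 70.0, 16.1, 105.7, 90.3, 118.3, 65.8, 101.5, 78.4, 94.5, 97.3, 109.9, 102.2, 23.8, 68.6.
Season total = 1400.7 DD.
Complete generations = ⌊1400.7 / 616⌋ = 2.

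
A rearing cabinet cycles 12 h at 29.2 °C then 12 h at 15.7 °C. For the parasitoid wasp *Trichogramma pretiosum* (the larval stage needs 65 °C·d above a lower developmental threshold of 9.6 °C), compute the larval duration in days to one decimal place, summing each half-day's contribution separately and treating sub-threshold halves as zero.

5.1 days

Day half: max(0, 29.2 − 9.6) × 0.5 = 19.6 × 0.5 = 9.80 DD.
Night half: max(0, 15.7 − 9.6) × 0.5 = 6.1 × 0.5 = 3.05 DD.
Per 24 h: 12.85 DD/day.
Duration = 65 / 12.85 = 5.058 ≈ 5.1 days.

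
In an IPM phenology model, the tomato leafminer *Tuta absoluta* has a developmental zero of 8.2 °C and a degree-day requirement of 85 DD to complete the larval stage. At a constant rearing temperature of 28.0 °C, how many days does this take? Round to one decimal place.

Daily accumulation = 28.0 − 8.2 = 19.8 DD/day.
Duration = 85 / 19.8 = 4.293 ≈ 4.3 days.

4.3 days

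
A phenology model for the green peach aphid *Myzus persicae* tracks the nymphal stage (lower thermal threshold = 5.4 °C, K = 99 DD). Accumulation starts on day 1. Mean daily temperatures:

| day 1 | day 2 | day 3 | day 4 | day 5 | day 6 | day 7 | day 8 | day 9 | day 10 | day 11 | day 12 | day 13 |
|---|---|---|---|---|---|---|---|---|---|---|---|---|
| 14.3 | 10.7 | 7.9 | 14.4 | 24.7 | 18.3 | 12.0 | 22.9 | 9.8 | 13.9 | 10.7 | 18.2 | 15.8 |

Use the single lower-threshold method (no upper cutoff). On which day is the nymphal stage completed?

Daily DD above 5.4 °C: 8.9, 5.3, 2.5, 9.0, 19.3, 12.9, 6.6, 17.5, 4.4, 8.5, 5.3, 12.8, 10.4.
Cumulative: 8.9, 14.2, 16.7, 25.7, 45.0, 57.9, 64.5, 82.0, 86.4, 94.9, 100.2, 113.0, 123.4.
The total first reaches 99 DD on day 11.

day 11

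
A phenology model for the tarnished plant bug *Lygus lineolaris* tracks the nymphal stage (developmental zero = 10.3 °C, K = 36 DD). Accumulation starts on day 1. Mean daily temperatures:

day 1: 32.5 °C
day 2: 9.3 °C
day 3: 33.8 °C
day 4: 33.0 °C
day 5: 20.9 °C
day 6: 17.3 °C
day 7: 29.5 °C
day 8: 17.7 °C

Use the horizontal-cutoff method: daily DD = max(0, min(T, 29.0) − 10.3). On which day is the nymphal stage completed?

day 3

Daily DD above 10.3 °C (capped at 18.7): 18.7, 0.0, 18.7, 18.7, 10.6, 7.0, 18.7, 7.4.
Cumulative: 18.7, 18.7, 37.4, 56.1, 66.7, 73.7, 92.4, 99.8.
The total first reaches 36 DD on day 3.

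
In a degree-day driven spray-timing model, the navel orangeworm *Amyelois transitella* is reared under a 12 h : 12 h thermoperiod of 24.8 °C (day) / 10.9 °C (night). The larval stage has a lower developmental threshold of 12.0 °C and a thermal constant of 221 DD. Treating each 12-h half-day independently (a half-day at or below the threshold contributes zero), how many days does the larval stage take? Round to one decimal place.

34.5 days

Day half: max(0, 24.8 − 12.0) × 0.5 = 12.8 × 0.5 = 6.40 DD.
Night half: max(0, 10.9 − 12.0) × 0.5 = 0.0 × 0.5 = 0.00 DD.
Per 24 h: 6.40 DD/day.
Duration = 221 / 6.40 = 34.531 ≈ 34.5 days.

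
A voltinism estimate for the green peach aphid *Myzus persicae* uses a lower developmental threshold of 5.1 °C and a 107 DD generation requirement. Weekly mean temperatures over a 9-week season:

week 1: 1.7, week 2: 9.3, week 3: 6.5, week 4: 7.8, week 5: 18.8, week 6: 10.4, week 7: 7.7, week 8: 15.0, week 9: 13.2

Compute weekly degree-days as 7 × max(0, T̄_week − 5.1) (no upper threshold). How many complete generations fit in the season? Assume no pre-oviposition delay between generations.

Weekly DD (7 × max(0, T̄ − 5.1)): 0.0, 29.4, 9.8, 18.9, 95.9, 37.1, 18.2, 69.3, 56.7.
Season total = 335.3 DD.
Complete generations = ⌊335.3 / 107⌋ = 3.

3 generations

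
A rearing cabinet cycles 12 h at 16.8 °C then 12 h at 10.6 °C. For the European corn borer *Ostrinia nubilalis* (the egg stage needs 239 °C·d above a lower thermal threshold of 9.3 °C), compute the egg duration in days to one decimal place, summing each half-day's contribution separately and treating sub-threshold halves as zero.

Day half: max(0, 16.8 − 9.3) × 0.5 = 7.5 × 0.5 = 3.75 DD.
Night half: max(0, 10.6 − 9.3) × 0.5 = 1.3 × 0.5 = 0.65 DD.
Per 24 h: 4.40 DD/day.
Duration = 239 / 4.40 = 54.318 ≈ 54.3 days.

54.3 days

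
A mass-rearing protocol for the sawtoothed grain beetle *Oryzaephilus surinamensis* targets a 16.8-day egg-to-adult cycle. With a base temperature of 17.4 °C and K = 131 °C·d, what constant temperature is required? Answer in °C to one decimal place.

25.2 °C

Required daily accumulation = 131 / 16.8 = 7.798 DD/day.
T = T_base + 7.798 = 17.4 + 7.798 = 25.198 ≈ 25.2 °C.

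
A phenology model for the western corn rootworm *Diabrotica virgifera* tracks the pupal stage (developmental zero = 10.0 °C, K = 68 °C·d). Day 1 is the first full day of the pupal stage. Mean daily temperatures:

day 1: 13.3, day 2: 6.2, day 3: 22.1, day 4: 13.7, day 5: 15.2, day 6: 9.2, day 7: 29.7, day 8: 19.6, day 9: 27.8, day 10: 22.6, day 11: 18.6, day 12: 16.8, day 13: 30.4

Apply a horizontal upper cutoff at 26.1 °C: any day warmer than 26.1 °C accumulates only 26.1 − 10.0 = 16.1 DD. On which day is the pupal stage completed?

day 10

Daily DD above 10.0 °C (capped at 16.1): 3.3, 0.0, 12.1, 3.7, 5.2, 0.0, 16.1, 9.6, 16.1, 12.6, 8.6, 6.8, 16.1.
Cumulative: 3.3, 3.3, 15.4, 19.1, 24.3, 24.3, 40.4, 50.0, 66.1, 78.7, 87.3, 94.1, 110.2.
The total first reaches 68 DD on day 10.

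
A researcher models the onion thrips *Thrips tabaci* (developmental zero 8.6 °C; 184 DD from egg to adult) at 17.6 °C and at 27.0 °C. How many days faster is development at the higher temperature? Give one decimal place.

10.4 days

At 17.6 °C: 184 / (17.6 − 8.6) = 184 / 9.0 = 20.444 d.
At 27.0 °C: 184 / (27.0 − 8.6) = 184 / 18.4 = 10.000 d.
Difference = |20.444 − 10.000| = 10.444 ≈ 10.4 days.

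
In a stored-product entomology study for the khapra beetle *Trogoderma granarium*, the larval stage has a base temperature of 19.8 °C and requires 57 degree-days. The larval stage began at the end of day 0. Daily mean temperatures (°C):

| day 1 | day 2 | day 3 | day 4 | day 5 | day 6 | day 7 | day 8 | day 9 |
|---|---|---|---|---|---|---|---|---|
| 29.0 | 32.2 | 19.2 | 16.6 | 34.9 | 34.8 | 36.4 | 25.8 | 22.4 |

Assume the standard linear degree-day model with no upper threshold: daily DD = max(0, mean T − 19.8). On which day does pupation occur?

Daily DD above 19.8 °C: 9.2, 12.4, 0.0, 0.0, 15.1, 15.0, 16.6, 6.0, 2.6.
Cumulative: 9.2, 21.6, 21.6, 21.6, 36.7, 51.7, 68.3, 74.3, 76.9.
The total first reaches 57 DD on day 7.

day 7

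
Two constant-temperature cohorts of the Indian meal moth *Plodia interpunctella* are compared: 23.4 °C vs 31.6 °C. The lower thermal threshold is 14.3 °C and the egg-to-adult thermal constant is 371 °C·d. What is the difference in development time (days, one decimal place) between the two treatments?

19.3 days

At 23.4 °C: 371 / (23.4 − 14.3) = 371 / 9.1 = 40.769 d.
At 31.6 °C: 371 / (31.6 − 14.3) = 371 / 17.3 = 21.445 d.
Difference = |40.769 − 21.445| = 19.324 ≈ 19.3 days.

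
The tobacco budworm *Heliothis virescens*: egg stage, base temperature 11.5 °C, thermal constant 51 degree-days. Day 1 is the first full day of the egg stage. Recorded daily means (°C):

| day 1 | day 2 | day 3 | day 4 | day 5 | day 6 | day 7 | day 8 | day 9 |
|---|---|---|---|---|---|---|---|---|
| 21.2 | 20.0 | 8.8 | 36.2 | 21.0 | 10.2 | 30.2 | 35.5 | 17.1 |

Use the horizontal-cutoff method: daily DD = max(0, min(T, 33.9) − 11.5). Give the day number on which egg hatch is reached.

Daily DD above 11.5 °C (capped at 22.4): 9.7, 8.5, 0.0, 22.4, 9.5, 0.0, 18.7, 22.4, 5.6.
Cumulative: 9.7, 18.2, 18.2, 40.6, 50.1, 50.1, 68.8, 91.2, 96.8.
The total first reaches 51 DD on day 7.

day 7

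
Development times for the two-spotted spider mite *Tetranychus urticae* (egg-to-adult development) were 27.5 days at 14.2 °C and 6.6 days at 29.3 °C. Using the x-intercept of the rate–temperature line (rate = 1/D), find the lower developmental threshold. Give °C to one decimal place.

9.4 °C

Under the model K = D·(T − T_b), so D₁·(T₁ − T_b) = D₂·(T₂ − T_b).
27.5·(14.2 − T_b) = 6.6·(29.3 − T_b)
T_b = (27.5·14.2 − 6.6·29.3) / (27.5 − 6.6) = 197.12 / 20.9 = 9.432 °C ≈ 9.4 °C.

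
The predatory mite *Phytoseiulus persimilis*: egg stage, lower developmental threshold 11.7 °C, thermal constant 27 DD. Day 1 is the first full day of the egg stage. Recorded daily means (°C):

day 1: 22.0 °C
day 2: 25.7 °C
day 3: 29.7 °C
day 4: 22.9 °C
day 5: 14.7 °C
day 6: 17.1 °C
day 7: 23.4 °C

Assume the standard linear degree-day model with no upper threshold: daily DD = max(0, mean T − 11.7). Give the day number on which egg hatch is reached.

day 3

Daily DD above 11.7 °C: 10.3, 14.0, 18.0, 11.2, 3.0, 5.4, 11.7.
Cumulative: 10.3, 24.3, 42.3, 53.5, 56.5, 61.9, 73.6.
The total first reaches 27 DD on day 3.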